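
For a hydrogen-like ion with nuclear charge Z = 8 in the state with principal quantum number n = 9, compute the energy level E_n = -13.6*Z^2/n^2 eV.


E_n = -13.6 * Z^2 / n^2
= -13.6 * 8^2 / 9^2
= -13.6 * 64 / 81
= -10.7457 eV

-10.7457


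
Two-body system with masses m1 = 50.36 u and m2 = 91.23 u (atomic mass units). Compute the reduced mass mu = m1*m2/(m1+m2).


mu = m1 * m2 / (m1 + m2)
= 50.36 * 91.23 / (50.36 + 91.23)
= 4594.3428 / 141.59
= 32.4482 u

32.4482


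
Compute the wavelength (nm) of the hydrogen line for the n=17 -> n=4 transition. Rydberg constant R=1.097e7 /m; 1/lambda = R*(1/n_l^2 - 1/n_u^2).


1/lambda = R * (1/n_l^2 - 1/n_u^2)
= 1.097e7 * (1/4^2 - 1/17^2)
= 1.097e7 * (0.0625 - 0.00346)
= 1.097e7 * 0.05904
= 6.4767e+05 /m
lambda = 1 / 6.4767e+05 = 1544.0045 nm

1544.0045


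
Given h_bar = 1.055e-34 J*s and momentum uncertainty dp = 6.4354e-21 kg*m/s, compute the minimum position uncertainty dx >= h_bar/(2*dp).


dx = h_bar / (2 * dp)
= 1.055e-34 / (2 * 6.4354e-21)
= 1.055e-34 / 1.2871e-20
= 8.1968e-15 m

8.1968e-15


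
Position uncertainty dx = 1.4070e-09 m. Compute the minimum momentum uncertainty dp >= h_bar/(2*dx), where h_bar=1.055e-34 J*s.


dp = h_bar / (2 * dx)
= 1.055e-34 / (2 * 1.4070e-09)
= 1.055e-34 / 2.8140e-09
= 3.7491e-26 kg*m/s

3.7491e-26


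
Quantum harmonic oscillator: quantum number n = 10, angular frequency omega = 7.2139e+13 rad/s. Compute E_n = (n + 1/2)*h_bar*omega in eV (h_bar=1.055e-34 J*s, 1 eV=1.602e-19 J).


E = (n + 1/2) * h_bar * omega
= (10 + 0.5) * 1.055e-34 * 7.2139e+13
= 10.5 * 7.6107e-21
= 7.9912e-20 J
= 0.4988 eV

0.4988


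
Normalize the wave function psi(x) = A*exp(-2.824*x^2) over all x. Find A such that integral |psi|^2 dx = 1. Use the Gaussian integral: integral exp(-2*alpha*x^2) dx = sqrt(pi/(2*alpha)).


integral |psi|^2 dx = A^2 * sqrt(pi/(2*alpha)) = 1
A^2 = sqrt(2*alpha/pi)
= sqrt(2 * 2.824 / pi)
= 1.340826
A = sqrt(1.340826)
= 1.1579

1.1579


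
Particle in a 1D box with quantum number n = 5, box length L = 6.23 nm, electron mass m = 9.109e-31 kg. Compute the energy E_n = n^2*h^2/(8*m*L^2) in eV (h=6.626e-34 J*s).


E = n^2 * h^2 / (8 * m * L^2)
= 5^2 * (6.626e-34)^2 / (8 * 9.109e-31 * (6.23e-9)^2)
= 25 * 4.3904e-67 / (8 * 9.109e-31 * 3.8813e-17)
= 3.8807e-20 J
= 0.2422 eV

0.2422


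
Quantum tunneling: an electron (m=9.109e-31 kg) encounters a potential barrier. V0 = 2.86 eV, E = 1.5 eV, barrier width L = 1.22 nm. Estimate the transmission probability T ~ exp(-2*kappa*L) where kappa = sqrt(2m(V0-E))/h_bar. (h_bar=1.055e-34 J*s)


V0 - E = 1.36 eV = 2.1787e-19 J
kappa = sqrt(2 * m * (V0-E)) / h_bar
= sqrt(2 * 9.109e-31 * 2.1787e-19) / 1.055e-34
= 5.9717e+09 /m
2*kappa*L = 2 * 5.9717e+09 * 1.22e-9
= 14.571
T = exp(-14.571) = 4.697953e-07

4.697953e-07


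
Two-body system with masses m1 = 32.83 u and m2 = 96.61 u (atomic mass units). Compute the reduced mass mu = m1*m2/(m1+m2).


mu = m1 * m2 / (m1 + m2)
= 32.83 * 96.61 / (32.83 + 96.61)
= 3171.7063 / 129.44
= 24.5033 u

24.5033


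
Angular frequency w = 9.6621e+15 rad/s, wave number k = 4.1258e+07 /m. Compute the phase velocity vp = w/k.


vp = w / k
= 9.6621e+15 / 4.1258e+07
= 2.3419e+08 m/s

2.3419e+08


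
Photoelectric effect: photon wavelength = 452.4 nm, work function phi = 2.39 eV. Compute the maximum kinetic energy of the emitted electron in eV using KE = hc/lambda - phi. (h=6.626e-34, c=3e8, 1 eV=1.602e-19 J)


E_photon = hc / lambda
= (6.626e-34)(3e8) / (452.4e-9)
= 4.3939e-19 J
= 2.7428 eV
KE = E_photon - phi
= 2.7428 - 2.39
= 0.3528 eV

0.3528


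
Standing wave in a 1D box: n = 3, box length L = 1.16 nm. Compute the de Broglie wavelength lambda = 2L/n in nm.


lambda = 2L / n
= 2 * 1.16 / 3
= 2.32 / 3
= 0.7733 nm

0.7733


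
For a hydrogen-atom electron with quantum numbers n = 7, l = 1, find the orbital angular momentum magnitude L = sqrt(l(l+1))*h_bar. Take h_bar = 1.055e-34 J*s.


L = sqrt(l*(l+1)) * h_bar
= sqrt(1 * 2) * 1.055e-34
= sqrt(2) * 1.055e-34
= 1.4142 * 1.055e-34
= 1.4920e-34 J*s

1.4920e-34


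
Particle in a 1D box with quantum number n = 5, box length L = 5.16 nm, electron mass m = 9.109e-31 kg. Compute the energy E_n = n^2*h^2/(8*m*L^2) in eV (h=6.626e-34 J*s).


E = n^2 * h^2 / (8 * m * L^2)
= 5^2 * (6.626e-34)^2 / (8 * 9.109e-31 * (5.16e-9)^2)
= 25 * 4.3904e-67 / (8 * 9.109e-31 * 2.6626e-17)
= 5.6570e-20 J
= 0.3531 eV

0.3531


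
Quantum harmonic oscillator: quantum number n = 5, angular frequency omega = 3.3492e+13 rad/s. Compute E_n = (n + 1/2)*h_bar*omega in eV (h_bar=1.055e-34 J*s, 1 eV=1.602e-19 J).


E = (n + 1/2) * h_bar * omega
= (5 + 0.5) * 1.055e-34 * 3.3492e+13
= 5.5 * 3.5334e-21
= 1.9434e-20 J
= 0.1213 eV

0.1213


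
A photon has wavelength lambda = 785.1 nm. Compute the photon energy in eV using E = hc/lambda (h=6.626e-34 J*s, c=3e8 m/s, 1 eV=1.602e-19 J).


E = hc / lambda
= (6.626e-34)(3e8) / (785.1e-9)
= 1.9878e-25 / 7.8510e-07
= 2.5319e-19 J
Converting to eV: 2.5319e-19 / 1.602e-19
= 1.5805 eV

1.5805


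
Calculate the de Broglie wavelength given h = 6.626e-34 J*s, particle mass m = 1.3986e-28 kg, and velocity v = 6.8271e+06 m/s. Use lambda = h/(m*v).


lambda = h / (m * v)
= 6.626e-34 / (1.3986e-28 * 6.8271e+06)
= 6.626e-34 / 9.5484e-22
= 6.9394e-13 m

6.9394e-13


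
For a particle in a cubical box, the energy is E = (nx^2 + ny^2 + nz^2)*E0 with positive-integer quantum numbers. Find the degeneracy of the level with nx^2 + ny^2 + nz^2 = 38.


Enumerate all (nx, ny, nz) with nx^2 + ny^2 + nz^2 = 38:
(1,1,6)
(1,6,1)
(2,3,5)
(2,5,3)
(3,2,5)
(3,5,2)
(5,2,3)
(5,3,2)
(6,1,1)
Total degeneracy = 9

9


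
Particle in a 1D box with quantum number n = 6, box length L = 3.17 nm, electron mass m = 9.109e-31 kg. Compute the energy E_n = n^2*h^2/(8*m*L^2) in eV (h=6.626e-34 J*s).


E = n^2 * h^2 / (8 * m * L^2)
= 6^2 * (6.626e-34)^2 / (8 * 9.109e-31 * (3.17e-9)^2)
= 36 * 4.3904e-67 / (8 * 9.109e-31 * 1.0049e-17)
= 2.1584e-19 J
= 1.3473 eV

1.3473


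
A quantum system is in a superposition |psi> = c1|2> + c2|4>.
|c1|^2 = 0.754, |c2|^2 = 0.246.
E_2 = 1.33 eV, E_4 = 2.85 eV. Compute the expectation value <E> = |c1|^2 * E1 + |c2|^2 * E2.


<E> = |c1|^2 * E1 + |c2|^2 * E2
= 0.754 * 1.33 + 0.246 * 2.85
= 1.0028 + 0.7011
= 1.7039 eV

1.7039


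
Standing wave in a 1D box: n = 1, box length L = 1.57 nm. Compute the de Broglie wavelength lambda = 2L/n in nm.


lambda = 2L / n
= 2 * 1.57 / 1
= 3.14 / 1
= 3.14 nm

3.14


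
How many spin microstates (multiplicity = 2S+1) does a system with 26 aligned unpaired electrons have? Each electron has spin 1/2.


Total spin S = N * (1/2) = 26 * 0.5 = 13.0
Spin multiplicity = 2S + 1
= 2 * 13.0 + 1
= 27

27


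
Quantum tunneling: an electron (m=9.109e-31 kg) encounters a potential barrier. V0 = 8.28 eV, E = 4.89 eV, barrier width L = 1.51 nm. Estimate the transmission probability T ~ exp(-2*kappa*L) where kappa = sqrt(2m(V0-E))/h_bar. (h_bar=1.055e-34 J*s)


V0 - E = 3.39 eV = 5.4308e-19 J
kappa = sqrt(2 * m * (V0-E)) / h_bar
= sqrt(2 * 9.109e-31 * 5.4308e-19) / 1.055e-34
= 9.4282e+09 /m
2*kappa*L = 2 * 9.4282e+09 * 1.51e-9
= 28.4732
T = exp(-28.4732) = 4.307805e-13

4.307805e-13


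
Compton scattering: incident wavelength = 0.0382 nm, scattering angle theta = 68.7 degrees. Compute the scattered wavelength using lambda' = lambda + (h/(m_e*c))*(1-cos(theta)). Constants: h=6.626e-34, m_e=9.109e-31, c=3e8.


Compton wavelength: h/(m_e*c) = 2.4247e-12 m
d_lambda = 2.4247e-12 * (1 - cos(68.7 deg))
= 2.4247e-12 * 0.636749
= 1.5439e-12 m = 0.001544 nm
lambda' = 0.0382 + 0.001544
= 0.039744 nm

0.039744


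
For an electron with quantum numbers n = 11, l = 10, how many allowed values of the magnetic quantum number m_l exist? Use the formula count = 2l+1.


m_l ranges from -l to +l in integer steps
So m_l goes from -10 to +10
Count = 2l + 1 = 2*10 + 1
= 21

21


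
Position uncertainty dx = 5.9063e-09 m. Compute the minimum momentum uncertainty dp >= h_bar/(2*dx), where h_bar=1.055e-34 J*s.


dp = h_bar / (2 * dx)
= 1.055e-34 / (2 * 5.9063e-09)
= 1.055e-34 / 1.1813e-08
= 8.9311e-27 kg*m/s

8.9311e-27


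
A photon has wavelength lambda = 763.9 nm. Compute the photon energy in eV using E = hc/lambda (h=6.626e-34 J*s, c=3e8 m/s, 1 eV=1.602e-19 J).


E = hc / lambda
= (6.626e-34)(3e8) / (763.9e-9)
= 1.9878e-25 / 7.6390e-07
= 2.6022e-19 J
Converting to eV: 2.6022e-19 / 1.602e-19
= 1.6243 eV

1.6243


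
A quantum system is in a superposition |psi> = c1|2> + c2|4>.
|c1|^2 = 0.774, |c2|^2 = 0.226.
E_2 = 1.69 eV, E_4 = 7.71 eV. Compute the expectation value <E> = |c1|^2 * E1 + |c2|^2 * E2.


<E> = |c1|^2 * E1 + |c2|^2 * E2
= 0.774 * 1.69 + 0.226 * 7.71
= 1.3081 + 1.7425
= 3.0505 eV

3.0505


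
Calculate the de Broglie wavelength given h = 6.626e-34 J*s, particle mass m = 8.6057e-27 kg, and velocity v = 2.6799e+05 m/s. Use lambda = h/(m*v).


lambda = h / (m * v)
= 6.626e-34 / (8.6057e-27 * 2.6799e+05)
= 6.626e-34 / 2.3062e-21
= 2.8731e-13 m

2.8731e-13


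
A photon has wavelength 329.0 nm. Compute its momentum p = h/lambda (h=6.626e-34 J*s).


p = h / lambda
= 6.626e-34 / (329.0e-9)
= 6.626e-34 / 3.2900e-07
= 2.0140e-27 kg*m/s

2.0140e-27


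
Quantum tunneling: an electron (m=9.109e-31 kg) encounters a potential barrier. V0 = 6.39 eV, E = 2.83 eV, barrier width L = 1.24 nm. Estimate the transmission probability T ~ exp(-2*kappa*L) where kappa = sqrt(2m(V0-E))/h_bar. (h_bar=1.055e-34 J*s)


V0 - E = 3.56 eV = 5.7031e-19 J
kappa = sqrt(2 * m * (V0-E)) / h_bar
= sqrt(2 * 9.109e-31 * 5.7031e-19) / 1.055e-34
= 9.6617e+09 /m
2*kappa*L = 2 * 9.6617e+09 * 1.24e-9
= 23.961
T = exp(-23.961) = 3.925082e-11

3.925082e-11


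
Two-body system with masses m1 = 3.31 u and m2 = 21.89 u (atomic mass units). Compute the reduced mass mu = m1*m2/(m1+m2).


mu = m1 * m2 / (m1 + m2)
= 3.31 * 21.89 / (3.31 + 21.89)
= 72.4559 / 25.2
= 2.8752 u

2.8752


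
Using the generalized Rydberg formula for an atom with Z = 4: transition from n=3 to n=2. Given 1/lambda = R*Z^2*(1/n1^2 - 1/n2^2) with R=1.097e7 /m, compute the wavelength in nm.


1/lambda = R * Z^2 * (1/n1^2 - 1/n2^2)
= 1.097e7 * 4^2 * (1/2^2 - 1/3^2)
= 1.097e7 * 16 * (0.25 - 0.111111)
= 2.4378e+07 /m
lambda = 1 / 2.4378e+07
= 41.021 nm

41.021


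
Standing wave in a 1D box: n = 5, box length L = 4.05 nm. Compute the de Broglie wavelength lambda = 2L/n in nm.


lambda = 2L / n
= 2 * 4.05 / 5
= 8.1 / 5
= 1.62 nm

1.62


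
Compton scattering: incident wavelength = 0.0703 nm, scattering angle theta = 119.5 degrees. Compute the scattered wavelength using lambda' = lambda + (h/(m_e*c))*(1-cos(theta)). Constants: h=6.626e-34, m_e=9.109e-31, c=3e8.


Compton wavelength: h/(m_e*c) = 2.4247e-12 m
d_lambda = 2.4247e-12 * (1 - cos(119.5 deg))
= 2.4247e-12 * 1.492424
= 3.6187e-12 m = 0.003619 nm
lambda' = 0.0703 + 0.003619
= 0.073919 nm

0.073919


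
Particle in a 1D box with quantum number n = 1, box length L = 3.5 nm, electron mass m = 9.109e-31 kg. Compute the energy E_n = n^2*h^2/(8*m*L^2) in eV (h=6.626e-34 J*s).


E = n^2 * h^2 / (8 * m * L^2)
= 1^2 * (6.626e-34)^2 / (8 * 9.109e-31 * (3.5e-9)^2)
= 1 * 4.3904e-67 / (8 * 9.109e-31 * 1.2250e-17)
= 4.9182e-21 J
= 0.0307 eV

0.0307


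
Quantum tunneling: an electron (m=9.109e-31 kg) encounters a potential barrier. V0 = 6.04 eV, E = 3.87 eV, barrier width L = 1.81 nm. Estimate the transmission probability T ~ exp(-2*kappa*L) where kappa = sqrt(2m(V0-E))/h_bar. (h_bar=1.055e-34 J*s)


V0 - E = 2.17 eV = 3.4763e-19 J
kappa = sqrt(2 * m * (V0-E)) / h_bar
= sqrt(2 * 9.109e-31 * 3.4763e-19) / 1.055e-34
= 7.5433e+09 /m
2*kappa*L = 2 * 7.5433e+09 * 1.81e-9
= 27.3066
T = exp(-27.3066) = 1.383234e-12

1.383234e-12


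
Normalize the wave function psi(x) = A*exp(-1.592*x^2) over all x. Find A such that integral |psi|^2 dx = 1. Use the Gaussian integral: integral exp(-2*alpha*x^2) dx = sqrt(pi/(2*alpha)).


integral |psi|^2 dx = A^2 * sqrt(pi/(2*alpha)) = 1
A^2 = sqrt(2*alpha/pi)
= sqrt(2 * 1.592 / pi)
= 1.006727
A = sqrt(1.006727)
= 1.0034

1.0034


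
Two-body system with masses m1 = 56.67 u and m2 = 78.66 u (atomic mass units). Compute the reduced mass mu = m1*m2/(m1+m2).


mu = m1 * m2 / (m1 + m2)
= 56.67 * 78.66 / (56.67 + 78.66)
= 4457.6622 / 135.33
= 32.9392 u

32.9392


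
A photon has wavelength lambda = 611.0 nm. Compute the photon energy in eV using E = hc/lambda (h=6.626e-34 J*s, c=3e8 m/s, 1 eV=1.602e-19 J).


E = hc / lambda
= (6.626e-34)(3e8) / (611.0e-9)
= 1.9878e-25 / 6.1100e-07
= 3.2534e-19 J
Converting to eV: 3.2534e-19 / 1.602e-19
= 2.0308 eV

2.0308


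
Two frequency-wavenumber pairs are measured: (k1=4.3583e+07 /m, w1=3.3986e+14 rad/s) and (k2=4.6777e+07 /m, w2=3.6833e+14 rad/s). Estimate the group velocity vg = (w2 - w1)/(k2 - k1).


vg = (w2 - w1) / (k2 - k1)
= (3.6833e+14 - 3.3986e+14) / (4.6777e+07 - 4.3583e+07)
= 2.8470e+13 / 3.1940e+06
= 8.9136e+06 m/s

8.9136e+06


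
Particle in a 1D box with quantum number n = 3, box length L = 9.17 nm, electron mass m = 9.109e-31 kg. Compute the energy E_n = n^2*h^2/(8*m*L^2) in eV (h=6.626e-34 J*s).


E = n^2 * h^2 / (8 * m * L^2)
= 3^2 * (6.626e-34)^2 / (8 * 9.109e-31 * (9.17e-9)^2)
= 9 * 4.3904e-67 / (8 * 9.109e-31 * 8.4089e-17)
= 6.4483e-21 J
= 0.0403 eV

0.0403


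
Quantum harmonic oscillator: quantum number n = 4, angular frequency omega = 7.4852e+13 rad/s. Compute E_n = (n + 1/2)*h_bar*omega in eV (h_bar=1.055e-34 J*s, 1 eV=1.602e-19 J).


E = (n + 1/2) * h_bar * omega
= (4 + 0.5) * 1.055e-34 * 7.4852e+13
= 4.5 * 7.8969e-21
= 3.5536e-20 J
= 0.2218 eV

0.2218


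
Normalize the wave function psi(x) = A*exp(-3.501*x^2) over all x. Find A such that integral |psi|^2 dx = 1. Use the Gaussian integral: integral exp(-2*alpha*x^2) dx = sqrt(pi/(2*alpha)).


integral |psi|^2 dx = A^2 * sqrt(pi/(2*alpha)) = 1
A^2 = sqrt(2*alpha/pi)
= sqrt(2 * 3.501 / pi)
= 1.492919
A = sqrt(1.492919)
= 1.2219

1.2219


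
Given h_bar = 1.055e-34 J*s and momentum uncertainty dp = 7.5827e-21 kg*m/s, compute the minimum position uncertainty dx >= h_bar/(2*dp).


dx = h_bar / (2 * dp)
= 1.055e-34 / (2 * 7.5827e-21)
= 1.055e-34 / 1.5165e-20
= 6.9566e-15 m

6.9566e-15


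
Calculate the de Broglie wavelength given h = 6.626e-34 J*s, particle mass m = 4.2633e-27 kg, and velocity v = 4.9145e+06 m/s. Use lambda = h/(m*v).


lambda = h / (m * v)
= 6.626e-34 / (4.2633e-27 * 4.9145e+06)
= 6.626e-34 / 2.0952e-20
= 3.1625e-14 m

3.1625e-14


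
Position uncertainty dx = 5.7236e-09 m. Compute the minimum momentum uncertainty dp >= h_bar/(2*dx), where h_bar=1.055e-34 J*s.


dp = h_bar / (2 * dx)
= 1.055e-34 / (2 * 5.7236e-09)
= 1.055e-34 / 1.1447e-08
= 9.2162e-27 kg*m/s

9.2162e-27


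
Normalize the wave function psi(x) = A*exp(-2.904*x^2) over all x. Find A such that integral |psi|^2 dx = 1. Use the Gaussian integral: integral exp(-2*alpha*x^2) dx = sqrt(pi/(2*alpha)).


integral |psi|^2 dx = A^2 * sqrt(pi/(2*alpha)) = 1
A^2 = sqrt(2*alpha/pi)
= sqrt(2 * 2.904 / pi)
= 1.359685
A = sqrt(1.359685)
= 1.1661

1.1661


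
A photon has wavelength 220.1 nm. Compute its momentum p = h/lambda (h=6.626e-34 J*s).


p = h / lambda
= 6.626e-34 / (220.1e-9)
= 6.626e-34 / 2.2010e-07
= 3.0104e-27 kg*m/s

3.0104e-27


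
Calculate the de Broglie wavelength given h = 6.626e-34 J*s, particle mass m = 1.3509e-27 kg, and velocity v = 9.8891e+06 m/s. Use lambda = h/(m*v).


lambda = h / (m * v)
= 6.626e-34 / (1.3509e-27 * 9.8891e+06)
= 6.626e-34 / 1.3359e-20
= 4.9599e-14 m

4.9599e-14


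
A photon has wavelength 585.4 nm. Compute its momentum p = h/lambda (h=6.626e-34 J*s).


p = h / lambda
= 6.626e-34 / (585.4e-9)
= 6.626e-34 / 5.8540e-07
= 1.1319e-27 kg*m/s

1.1319e-27


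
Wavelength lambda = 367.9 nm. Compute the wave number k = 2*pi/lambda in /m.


k = 2 * pi / lambda
= 6.2832 / (367.9e-9)
= 6.2832 / 3.6790e-07
= 1.7079e+07 /m

1.7079e+07


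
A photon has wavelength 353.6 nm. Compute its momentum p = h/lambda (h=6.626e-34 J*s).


p = h / lambda
= 6.626e-34 / (353.6e-9)
= 6.626e-34 / 3.5360e-07
= 1.8739e-27 kg*m/s

1.8739e-27


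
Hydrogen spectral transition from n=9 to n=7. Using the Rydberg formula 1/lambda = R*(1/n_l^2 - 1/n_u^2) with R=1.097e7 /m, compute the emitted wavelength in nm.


1/lambda = R * (1/n_l^2 - 1/n_u^2)
= 1.097e7 * (1/7^2 - 1/9^2)
= 1.097e7 * (0.020408 - 0.012346)
= 1.097e7 * 0.008062
= 8.8445e+04 /m
lambda = 1 / 8.8445e+04 = 11306.4038 nm

11306.4038


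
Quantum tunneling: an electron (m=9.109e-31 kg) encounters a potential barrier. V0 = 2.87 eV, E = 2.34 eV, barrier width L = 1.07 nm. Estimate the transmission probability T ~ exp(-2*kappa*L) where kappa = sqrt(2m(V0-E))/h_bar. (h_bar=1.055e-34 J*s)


V0 - E = 0.53 eV = 8.4906e-20 J
kappa = sqrt(2 * m * (V0-E)) / h_bar
= sqrt(2 * 9.109e-31 * 8.4906e-20) / 1.055e-34
= 3.7279e+09 /m
2*kappa*L = 2 * 3.7279e+09 * 1.07e-9
= 7.9778
T = exp(-7.9778) = 3.430076e-04

3.430076e-04


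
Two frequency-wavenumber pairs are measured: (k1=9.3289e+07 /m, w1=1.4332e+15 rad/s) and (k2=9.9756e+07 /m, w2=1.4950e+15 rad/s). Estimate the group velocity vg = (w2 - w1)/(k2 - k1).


vg = (w2 - w1) / (k2 - k1)
= (1.4950e+15 - 1.4332e+15) / (9.9756e+07 - 9.3289e+07)
= 6.1800e+13 / 6.4670e+06
= 9.5562e+06 m/s

9.5562e+06


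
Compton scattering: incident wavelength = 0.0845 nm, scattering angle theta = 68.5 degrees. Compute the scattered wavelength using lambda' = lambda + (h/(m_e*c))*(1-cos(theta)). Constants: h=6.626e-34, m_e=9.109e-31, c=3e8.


Compton wavelength: h/(m_e*c) = 2.4247e-12 m
d_lambda = 2.4247e-12 * (1 - cos(68.5 deg))
= 2.4247e-12 * 0.633499
= 1.5360e-12 m = 0.001536 nm
lambda' = 0.0845 + 0.001536
= 0.086036 nm

0.086036


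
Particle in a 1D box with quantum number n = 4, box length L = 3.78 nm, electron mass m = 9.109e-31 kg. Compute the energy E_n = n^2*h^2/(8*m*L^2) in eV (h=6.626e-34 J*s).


E = n^2 * h^2 / (8 * m * L^2)
= 4^2 * (6.626e-34)^2 / (8 * 9.109e-31 * (3.78e-9)^2)
= 16 * 4.3904e-67 / (8 * 9.109e-31 * 1.4288e-17)
= 6.7465e-20 J
= 0.4211 eV

0.4211


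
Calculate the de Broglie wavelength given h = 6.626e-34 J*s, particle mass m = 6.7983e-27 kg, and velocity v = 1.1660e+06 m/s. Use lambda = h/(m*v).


lambda = h / (m * v)
= 6.626e-34 / (6.7983e-27 * 1.1660e+06)
= 6.626e-34 / 7.9268e-21
= 8.3590e-14 m

8.3590e-14


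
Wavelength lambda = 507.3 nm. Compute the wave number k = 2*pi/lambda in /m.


k = 2 * pi / lambda
= 6.2832 / (507.3e-9)
= 6.2832 / 5.0730e-07
= 1.2386e+07 /m

1.2386e+07


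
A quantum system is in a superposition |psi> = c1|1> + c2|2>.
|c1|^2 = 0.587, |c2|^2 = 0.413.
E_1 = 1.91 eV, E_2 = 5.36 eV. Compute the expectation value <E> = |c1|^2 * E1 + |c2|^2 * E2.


<E> = |c1|^2 * E1 + |c2|^2 * E2
= 0.587 * 1.91 + 0.413 * 5.36
= 1.1212 + 2.2137
= 3.3348 eV

3.3348


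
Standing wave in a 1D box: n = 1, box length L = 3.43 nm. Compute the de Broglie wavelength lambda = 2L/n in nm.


lambda = 2L / n
= 2 * 3.43 / 1
= 6.86 / 1
= 6.86 nm

6.86


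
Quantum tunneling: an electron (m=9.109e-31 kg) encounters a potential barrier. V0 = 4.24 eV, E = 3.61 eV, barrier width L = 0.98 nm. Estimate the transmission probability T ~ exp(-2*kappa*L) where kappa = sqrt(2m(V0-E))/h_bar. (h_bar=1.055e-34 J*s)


V0 - E = 0.63 eV = 1.0093e-19 J
kappa = sqrt(2 * m * (V0-E)) / h_bar
= sqrt(2 * 9.109e-31 * 1.0093e-19) / 1.055e-34
= 4.0644e+09 /m
2*kappa*L = 2 * 4.0644e+09 * 0.98e-9
= 7.9663
T = exp(-7.9663) = 3.469678e-04

3.469678e-04


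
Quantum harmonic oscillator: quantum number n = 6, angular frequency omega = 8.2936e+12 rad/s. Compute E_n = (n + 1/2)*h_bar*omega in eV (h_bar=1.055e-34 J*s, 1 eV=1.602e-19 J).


E = (n + 1/2) * h_bar * omega
= (6 + 0.5) * 1.055e-34 * 8.2936e+12
= 6.5 * 8.7497e-22
= 5.6873e-21 J
= 0.0355 eV

0.0355


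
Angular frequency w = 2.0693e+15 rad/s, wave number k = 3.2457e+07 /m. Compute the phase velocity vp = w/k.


vp = w / k
= 2.0693e+15 / 3.2457e+07
= 6.3755e+07 m/s

6.3755e+07


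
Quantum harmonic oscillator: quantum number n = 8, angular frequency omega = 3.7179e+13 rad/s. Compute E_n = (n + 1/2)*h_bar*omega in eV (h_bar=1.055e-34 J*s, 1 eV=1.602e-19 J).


E = (n + 1/2) * h_bar * omega
= (8 + 0.5) * 1.055e-34 * 3.7179e+13
= 8.5 * 3.9224e-21
= 3.3340e-20 J
= 0.2081 eV

0.2081


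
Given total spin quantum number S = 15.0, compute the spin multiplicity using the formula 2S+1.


Spin multiplicity = 2S + 1
= 2 * 15.0 + 1
= 30.0 + 1
= 31

31


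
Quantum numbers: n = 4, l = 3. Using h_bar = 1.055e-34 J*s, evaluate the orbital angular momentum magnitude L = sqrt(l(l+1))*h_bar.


L = sqrt(l*(l+1)) * h_bar
= sqrt(3 * 4) * 1.055e-34
= sqrt(12) * 1.055e-34
= 3.4641 * 1.055e-34
= 3.6546e-34 J*s

3.6546e-34


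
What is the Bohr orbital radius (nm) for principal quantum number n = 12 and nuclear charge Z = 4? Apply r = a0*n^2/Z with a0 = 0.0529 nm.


r = a0 * n^2 / Z
= 0.0529 * 12^2 / 4
= 0.0529 * 144 / 4
= 1.9044 nm

1.9044


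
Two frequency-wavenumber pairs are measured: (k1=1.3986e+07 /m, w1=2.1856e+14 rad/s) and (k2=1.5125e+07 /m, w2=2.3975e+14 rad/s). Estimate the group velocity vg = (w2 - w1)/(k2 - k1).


vg = (w2 - w1) / (k2 - k1)
= (2.3975e+14 - 2.1856e+14) / (1.5125e+07 - 1.3986e+07)
= 2.1190e+13 / 1.1390e+06
= 1.8604e+07 m/s

1.8604e+07


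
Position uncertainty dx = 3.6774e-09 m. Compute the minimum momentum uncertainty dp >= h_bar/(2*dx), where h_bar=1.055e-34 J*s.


dp = h_bar / (2 * dx)
= 1.055e-34 / (2 * 3.6774e-09)
= 1.055e-34 / 7.3548e-09
= 1.4344e-26 kg*m/s

1.4344e-26


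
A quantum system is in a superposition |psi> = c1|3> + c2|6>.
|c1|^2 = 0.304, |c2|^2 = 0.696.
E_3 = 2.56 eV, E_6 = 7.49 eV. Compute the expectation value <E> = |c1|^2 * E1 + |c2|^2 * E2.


<E> = |c1|^2 * E1 + |c2|^2 * E2
= 0.304 * 2.56 + 0.696 * 7.49
= 0.7782 + 5.213
= 5.9913 eV

5.9913


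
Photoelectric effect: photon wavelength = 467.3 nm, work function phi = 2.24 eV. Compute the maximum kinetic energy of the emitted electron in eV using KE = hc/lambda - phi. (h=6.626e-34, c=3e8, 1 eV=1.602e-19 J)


E_photon = hc / lambda
= (6.626e-34)(3e8) / (467.3e-9)
= 4.2538e-19 J
= 2.6553 eV
KE = E_photon - phi
= 2.6553 - 2.24
= 0.4153 eV

0.4153


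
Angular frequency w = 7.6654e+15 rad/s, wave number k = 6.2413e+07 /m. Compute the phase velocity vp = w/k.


vp = w / k
= 7.6654e+15 / 6.2413e+07
= 1.2282e+08 m/s

1.2282e+08


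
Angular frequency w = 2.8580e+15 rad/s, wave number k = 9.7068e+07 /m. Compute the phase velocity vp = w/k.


vp = w / k
= 2.8580e+15 / 9.7068e+07
= 2.9443e+07 m/s

2.9443e+07


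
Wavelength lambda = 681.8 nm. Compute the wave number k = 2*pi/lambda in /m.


k = 2 * pi / lambda
= 6.2832 / (681.8e-9)
= 6.2832 / 6.8180e-07
= 9.2156e+06 /m

9.2156e+06


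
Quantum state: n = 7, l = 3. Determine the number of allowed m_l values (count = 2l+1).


m_l ranges from -l to +l in integer steps
So m_l goes from -3 to +3
Count = 2l + 1 = 2*3 + 1
= 7

7


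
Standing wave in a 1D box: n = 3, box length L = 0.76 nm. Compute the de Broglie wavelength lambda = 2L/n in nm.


lambda = 2L / n
= 2 * 0.76 / 3
= 1.52 / 3
= 0.5067 nm

0.5067


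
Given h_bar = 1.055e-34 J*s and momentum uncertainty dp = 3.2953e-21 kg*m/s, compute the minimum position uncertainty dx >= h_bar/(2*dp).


dx = h_bar / (2 * dp)
= 1.055e-34 / (2 * 3.2953e-21)
= 1.055e-34 / 6.5906e-21
= 1.6008e-14 m

1.6008e-14


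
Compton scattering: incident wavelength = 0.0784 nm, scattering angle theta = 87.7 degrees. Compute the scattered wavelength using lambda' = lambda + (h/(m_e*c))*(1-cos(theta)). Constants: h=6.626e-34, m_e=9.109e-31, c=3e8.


Compton wavelength: h/(m_e*c) = 2.4247e-12 m
d_lambda = 2.4247e-12 * (1 - cos(87.7 deg))
= 2.4247e-12 * 0.959868
= 2.3274e-12 m = 0.002327 nm
lambda' = 0.0784 + 0.002327
= 0.080727 nm

0.080727


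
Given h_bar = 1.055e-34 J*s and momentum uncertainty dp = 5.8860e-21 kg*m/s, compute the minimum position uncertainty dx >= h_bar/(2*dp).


dx = h_bar / (2 * dp)
= 1.055e-34 / (2 * 5.8860e-21)
= 1.055e-34 / 1.1772e-20
= 8.9619e-15 m

8.9619e-15


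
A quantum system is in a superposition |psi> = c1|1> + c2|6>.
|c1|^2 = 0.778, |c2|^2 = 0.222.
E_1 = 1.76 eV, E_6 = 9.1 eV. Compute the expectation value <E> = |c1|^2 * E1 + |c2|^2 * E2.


<E> = |c1|^2 * E1 + |c2|^2 * E2
= 0.778 * 1.76 + 0.222 * 9.1
= 1.3693 + 2.0202
= 3.3895 eV

3.3895


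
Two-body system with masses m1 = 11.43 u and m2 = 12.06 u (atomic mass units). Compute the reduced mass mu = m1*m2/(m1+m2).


mu = m1 * m2 / (m1 + m2)
= 11.43 * 12.06 / (11.43 + 12.06)
= 137.8458 / 23.49
= 5.8683 u

5.8683


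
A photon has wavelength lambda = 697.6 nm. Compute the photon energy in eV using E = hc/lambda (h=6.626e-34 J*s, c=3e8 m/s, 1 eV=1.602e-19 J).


E = hc / lambda
= (6.626e-34)(3e8) / (697.6e-9)
= 1.9878e-25 / 6.9760e-07
= 2.8495e-19 J
Converting to eV: 2.8495e-19 / 1.602e-19
= 1.7787 eV

1.7787


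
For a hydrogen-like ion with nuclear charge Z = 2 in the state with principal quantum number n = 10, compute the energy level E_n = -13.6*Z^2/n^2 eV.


E_n = -13.6 * Z^2 / n^2
= -13.6 * 2^2 / 10^2
= -13.6 * 4 / 100
= -0.544 eV

-0.544


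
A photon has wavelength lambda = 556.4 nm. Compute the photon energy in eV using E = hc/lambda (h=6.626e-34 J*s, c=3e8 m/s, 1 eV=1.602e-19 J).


E = hc / lambda
= (6.626e-34)(3e8) / (556.4e-9)
= 1.9878e-25 / 5.5640e-07
= 3.5726e-19 J
Converting to eV: 3.5726e-19 / 1.602e-19
= 2.2301 eV

2.2301


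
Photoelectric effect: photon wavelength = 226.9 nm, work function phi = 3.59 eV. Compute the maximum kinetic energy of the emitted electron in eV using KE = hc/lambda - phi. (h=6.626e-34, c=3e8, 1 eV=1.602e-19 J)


E_photon = hc / lambda
= (6.626e-34)(3e8) / (226.9e-9)
= 8.7607e-19 J
= 5.4686 eV
KE = E_photon - phi
= 5.4686 - 3.59
= 1.8786 eV

1.8786


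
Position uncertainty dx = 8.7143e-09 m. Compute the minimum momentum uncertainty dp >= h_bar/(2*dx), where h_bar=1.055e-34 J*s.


dp = h_bar / (2 * dx)
= 1.055e-34 / (2 * 8.7143e-09)
= 1.055e-34 / 1.7429e-08
= 6.0533e-27 kg*m/s

6.0533e-27


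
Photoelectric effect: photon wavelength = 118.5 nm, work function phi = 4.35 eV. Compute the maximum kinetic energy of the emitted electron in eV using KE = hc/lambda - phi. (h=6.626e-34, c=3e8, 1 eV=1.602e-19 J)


E_photon = hc / lambda
= (6.626e-34)(3e8) / (118.5e-9)
= 1.6775e-18 J
= 10.4711 eV
KE = E_photon - phi
= 10.4711 - 4.35
= 6.1211 eV

6.1211


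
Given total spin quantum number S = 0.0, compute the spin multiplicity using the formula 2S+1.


Spin multiplicity = 2S + 1
= 2 * 0.0 + 1
= 0.0 + 1
= 1

1


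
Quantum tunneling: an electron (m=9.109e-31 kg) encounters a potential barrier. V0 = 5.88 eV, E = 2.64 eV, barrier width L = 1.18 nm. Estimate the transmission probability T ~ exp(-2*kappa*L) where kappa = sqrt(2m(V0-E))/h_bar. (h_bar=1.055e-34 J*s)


V0 - E = 3.24 eV = 5.1905e-19 J
kappa = sqrt(2 * m * (V0-E)) / h_bar
= sqrt(2 * 9.109e-31 * 5.1905e-19) / 1.055e-34
= 9.2173e+09 /m
2*kappa*L = 2 * 9.2173e+09 * 1.18e-9
= 21.7527
T = exp(-21.7527) = 3.572004e-10

3.572004e-10


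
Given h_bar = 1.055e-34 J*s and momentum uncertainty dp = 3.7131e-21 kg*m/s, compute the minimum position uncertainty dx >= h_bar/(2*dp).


dx = h_bar / (2 * dp)
= 1.055e-34 / (2 * 3.7131e-21)
= 1.055e-34 / 7.4262e-21
= 1.4206e-14 m

1.4206e-14


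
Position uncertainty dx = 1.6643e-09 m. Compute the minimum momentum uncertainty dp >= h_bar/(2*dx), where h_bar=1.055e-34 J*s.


dp = h_bar / (2 * dx)
= 1.055e-34 / (2 * 1.6643e-09)
= 1.055e-34 / 3.3286e-09
= 3.1695e-26 kg*m/s

3.1695e-26


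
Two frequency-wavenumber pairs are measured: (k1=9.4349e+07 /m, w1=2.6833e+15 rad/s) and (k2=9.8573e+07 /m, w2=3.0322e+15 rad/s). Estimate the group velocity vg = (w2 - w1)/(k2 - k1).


vg = (w2 - w1) / (k2 - k1)
= (3.0322e+15 - 2.6833e+15) / (9.8573e+07 - 9.4349e+07)
= 3.4890e+14 / 4.2240e+06
= 8.2599e+07 m/s

8.2599e+07


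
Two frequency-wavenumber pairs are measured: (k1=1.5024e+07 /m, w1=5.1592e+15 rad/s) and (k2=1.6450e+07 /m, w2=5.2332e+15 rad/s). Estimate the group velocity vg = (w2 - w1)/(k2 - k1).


vg = (w2 - w1) / (k2 - k1)
= (5.2332e+15 - 5.1592e+15) / (1.6450e+07 - 1.5024e+07)
= 7.4000e+13 / 1.4260e+06
= 5.1893e+07 m/s

5.1893e+07


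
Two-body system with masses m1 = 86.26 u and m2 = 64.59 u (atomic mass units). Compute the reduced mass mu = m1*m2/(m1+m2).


mu = m1 * m2 / (m1 + m2)
= 86.26 * 64.59 / (86.26 + 64.59)
= 5571.5334 / 150.85
= 36.9343 u

36.9343


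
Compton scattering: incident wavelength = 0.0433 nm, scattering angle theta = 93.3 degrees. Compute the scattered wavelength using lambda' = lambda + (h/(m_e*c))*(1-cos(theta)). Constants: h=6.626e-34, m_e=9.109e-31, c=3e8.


Compton wavelength: h/(m_e*c) = 2.4247e-12 m
d_lambda = 2.4247e-12 * (1 - cos(93.3 deg))
= 2.4247e-12 * 1.057564
= 2.5643e-12 m = 0.002564 nm
lambda' = 0.0433 + 0.002564
= 0.045864 nm

0.045864


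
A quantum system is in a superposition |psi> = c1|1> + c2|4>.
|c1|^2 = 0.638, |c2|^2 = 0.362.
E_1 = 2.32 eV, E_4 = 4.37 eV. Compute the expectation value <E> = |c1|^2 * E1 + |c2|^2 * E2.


<E> = |c1|^2 * E1 + |c2|^2 * E2
= 0.638 * 2.32 + 0.362 * 4.37
= 1.4802 + 1.5819
= 3.0621 eV

3.0621


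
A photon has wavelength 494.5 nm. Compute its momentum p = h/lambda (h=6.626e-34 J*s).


p = h / lambda
= 6.626e-34 / (494.5e-9)
= 6.626e-34 / 4.9450e-07
= 1.3399e-27 kg*m/s

1.3399e-27


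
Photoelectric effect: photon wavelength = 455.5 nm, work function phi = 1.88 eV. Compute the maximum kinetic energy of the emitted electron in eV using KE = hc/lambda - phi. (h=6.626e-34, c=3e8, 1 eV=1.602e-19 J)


E_photon = hc / lambda
= (6.626e-34)(3e8) / (455.5e-9)
= 4.3640e-19 J
= 2.7241 eV
KE = E_photon - phi
= 2.7241 - 1.88
= 0.8441 eV

0.8441


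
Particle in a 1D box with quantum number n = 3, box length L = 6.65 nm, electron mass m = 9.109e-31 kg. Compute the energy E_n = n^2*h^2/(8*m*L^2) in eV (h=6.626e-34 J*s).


E = n^2 * h^2 / (8 * m * L^2)
= 3^2 * (6.626e-34)^2 / (8 * 9.109e-31 * (6.65e-9)^2)
= 9 * 4.3904e-67 / (8 * 9.109e-31 * 4.4223e-17)
= 1.2261e-20 J
= 0.0765 eV

0.0765


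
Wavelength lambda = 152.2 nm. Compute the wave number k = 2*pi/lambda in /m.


k = 2 * pi / lambda
= 6.2832 / (152.2e-9)
= 6.2832 / 1.5220e-07
= 4.1282e+07 /m

4.1282e+07


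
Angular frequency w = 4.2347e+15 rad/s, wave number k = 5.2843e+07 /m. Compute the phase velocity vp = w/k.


vp = w / k
= 4.2347e+15 / 5.2843e+07
= 8.0137e+07 m/s

8.0137e+07


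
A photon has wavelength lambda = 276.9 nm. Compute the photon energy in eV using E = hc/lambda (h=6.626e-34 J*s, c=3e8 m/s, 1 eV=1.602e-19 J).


E = hc / lambda
= (6.626e-34)(3e8) / (276.9e-9)
= 1.9878e-25 / 2.7690e-07
= 7.1788e-19 J
Converting to eV: 7.1788e-19 / 1.602e-19
= 4.4811 eV

4.4811


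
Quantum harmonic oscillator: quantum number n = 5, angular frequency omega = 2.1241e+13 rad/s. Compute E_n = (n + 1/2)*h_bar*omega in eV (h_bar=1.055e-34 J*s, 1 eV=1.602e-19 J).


E = (n + 1/2) * h_bar * omega
= (5 + 0.5) * 1.055e-34 * 2.1241e+13
= 5.5 * 2.2409e-21
= 1.2325e-20 J
= 0.0769 eV

0.0769


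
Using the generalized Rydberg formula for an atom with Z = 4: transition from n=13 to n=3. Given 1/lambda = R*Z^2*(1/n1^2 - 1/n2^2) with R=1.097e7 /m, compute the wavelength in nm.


1/lambda = R * Z^2 * (1/n1^2 - 1/n2^2)
= 1.097e7 * 4^2 * (1/3^2 - 1/13^2)
= 1.097e7 * 16 * (0.111111 - 0.005917)
= 1.8464e+07 /m
lambda = 1 / 1.8464e+07
= 54.1605 nm

54.1605


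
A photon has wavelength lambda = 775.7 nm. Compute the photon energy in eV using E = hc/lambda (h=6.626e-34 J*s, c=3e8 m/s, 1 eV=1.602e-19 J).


E = hc / lambda
= (6.626e-34)(3e8) / (775.7e-9)
= 1.9878e-25 / 7.7570e-07
= 2.5626e-19 J
Converting to eV: 2.5626e-19 / 1.602e-19
= 1.5996 eV

1.5996


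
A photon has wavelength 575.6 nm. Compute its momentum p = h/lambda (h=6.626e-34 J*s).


p = h / lambda
= 6.626e-34 / (575.6e-9)
= 6.626e-34 / 5.7560e-07
= 1.1511e-27 kg*m/s

1.1511e-27


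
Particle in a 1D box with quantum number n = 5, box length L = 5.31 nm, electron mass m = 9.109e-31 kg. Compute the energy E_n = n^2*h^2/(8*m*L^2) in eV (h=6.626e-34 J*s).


E = n^2 * h^2 / (8 * m * L^2)
= 5^2 * (6.626e-34)^2 / (8 * 9.109e-31 * (5.31e-9)^2)
= 25 * 4.3904e-67 / (8 * 9.109e-31 * 2.8196e-17)
= 5.3419e-20 J
= 0.3334 eV

0.3334


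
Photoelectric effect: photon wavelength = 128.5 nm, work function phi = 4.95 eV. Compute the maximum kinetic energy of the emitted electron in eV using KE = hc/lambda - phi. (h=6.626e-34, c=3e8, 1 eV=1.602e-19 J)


E_photon = hc / lambda
= (6.626e-34)(3e8) / (128.5e-9)
= 1.5469e-18 J
= 9.6562 eV
KE = E_photon - phi
= 9.6562 - 4.95
= 4.7062 eV

4.7062


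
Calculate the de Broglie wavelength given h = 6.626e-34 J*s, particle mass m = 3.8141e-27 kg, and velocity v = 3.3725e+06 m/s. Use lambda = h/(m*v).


lambda = h / (m * v)
= 6.626e-34 / (3.8141e-27 * 3.3725e+06)
= 6.626e-34 / 1.2863e-20
= 5.1512e-14 m

5.1512e-14


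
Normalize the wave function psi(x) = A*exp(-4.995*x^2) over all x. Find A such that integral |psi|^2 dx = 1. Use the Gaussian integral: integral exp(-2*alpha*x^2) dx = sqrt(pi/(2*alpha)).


integral |psi|^2 dx = A^2 * sqrt(pi/(2*alpha)) = 1
A^2 = sqrt(2*alpha/pi)
= sqrt(2 * 4.995 / pi)
= 1.783232
A = sqrt(1.783232)
= 1.3354

1.3354


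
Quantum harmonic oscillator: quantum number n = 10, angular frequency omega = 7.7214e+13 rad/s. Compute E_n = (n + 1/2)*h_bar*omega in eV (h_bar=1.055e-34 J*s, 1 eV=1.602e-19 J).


E = (n + 1/2) * h_bar * omega
= (10 + 0.5) * 1.055e-34 * 7.7214e+13
= 10.5 * 8.1461e-21
= 8.5534e-20 J
= 0.5339 eV

0.5339


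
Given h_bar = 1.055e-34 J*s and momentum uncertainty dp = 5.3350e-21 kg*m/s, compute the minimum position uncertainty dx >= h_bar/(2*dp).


dx = h_bar / (2 * dp)
= 1.055e-34 / (2 * 5.3350e-21)
= 1.055e-34 / 1.0670e-20
= 9.8875e-15 m

9.8875e-15


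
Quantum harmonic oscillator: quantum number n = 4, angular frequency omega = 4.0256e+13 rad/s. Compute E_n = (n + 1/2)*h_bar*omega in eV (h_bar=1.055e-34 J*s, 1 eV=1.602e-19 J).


E = (n + 1/2) * h_bar * omega
= (4 + 0.5) * 1.055e-34 * 4.0256e+13
= 4.5 * 4.2470e-21
= 1.9112e-20 J
= 0.1193 eV

0.1193


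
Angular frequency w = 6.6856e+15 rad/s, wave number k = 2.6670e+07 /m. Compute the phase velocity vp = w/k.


vp = w / k
= 6.6856e+15 / 2.6670e+07
= 2.5068e+08 m/s

2.5068e+08


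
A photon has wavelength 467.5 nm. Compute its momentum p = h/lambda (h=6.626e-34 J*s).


p = h / lambda
= 6.626e-34 / (467.5e-9)
= 6.626e-34 / 4.6750e-07
= 1.4173e-27 kg*m/s

1.4173e-27


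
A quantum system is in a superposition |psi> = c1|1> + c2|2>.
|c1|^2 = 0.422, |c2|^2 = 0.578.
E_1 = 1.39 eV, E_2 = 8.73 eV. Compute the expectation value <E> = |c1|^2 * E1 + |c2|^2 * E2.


<E> = |c1|^2 * E1 + |c2|^2 * E2
= 0.422 * 1.39 + 0.578 * 8.73
= 0.5866 + 5.0459
= 5.6325 eV

5.6325


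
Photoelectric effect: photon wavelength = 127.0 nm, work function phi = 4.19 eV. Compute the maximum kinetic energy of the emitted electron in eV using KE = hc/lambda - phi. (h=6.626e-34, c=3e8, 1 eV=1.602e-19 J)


E_photon = hc / lambda
= (6.626e-34)(3e8) / (127.0e-9)
= 1.5652e-18 J
= 9.7703 eV
KE = E_photon - phi
= 9.7703 - 4.19
= 5.5803 eV

5.5803


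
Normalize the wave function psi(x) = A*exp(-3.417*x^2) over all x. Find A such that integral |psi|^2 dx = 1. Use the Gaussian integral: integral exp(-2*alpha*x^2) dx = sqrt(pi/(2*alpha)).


integral |psi|^2 dx = A^2 * sqrt(pi/(2*alpha)) = 1
A^2 = sqrt(2*alpha/pi)
= sqrt(2 * 3.417 / pi)
= 1.4749
A = sqrt(1.4749)
= 1.2145

1.2145


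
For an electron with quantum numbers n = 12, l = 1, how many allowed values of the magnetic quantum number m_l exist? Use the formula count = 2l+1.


m_l ranges from -l to +l in integer steps
So m_l goes from -1 to +1
Count = 2l + 1 = 2*1 + 1
= 3

3


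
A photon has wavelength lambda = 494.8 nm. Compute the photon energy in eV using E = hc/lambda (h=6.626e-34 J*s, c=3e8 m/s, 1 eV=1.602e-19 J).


E = hc / lambda
= (6.626e-34)(3e8) / (494.8e-9)
= 1.9878e-25 / 4.9480e-07
= 4.0174e-19 J
Converting to eV: 4.0174e-19 / 1.602e-19
= 2.5077 eV

2.5077


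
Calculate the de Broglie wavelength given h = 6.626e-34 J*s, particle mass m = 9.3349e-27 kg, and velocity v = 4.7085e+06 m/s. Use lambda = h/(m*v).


lambda = h / (m * v)
= 6.626e-34 / (9.3349e-27 * 4.7085e+06)
= 6.626e-34 / 4.3953e-20
= 1.5075e-14 m

1.5075e-14


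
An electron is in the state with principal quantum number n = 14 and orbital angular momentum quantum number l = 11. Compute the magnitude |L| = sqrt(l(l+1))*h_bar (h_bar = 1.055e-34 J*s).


L = sqrt(l*(l+1)) * h_bar
= sqrt(11 * 12) * 1.055e-34
= sqrt(132) * 1.055e-34
= 11.4891 * 1.055e-34
= 1.2121e-33 J*s

1.2121e-33


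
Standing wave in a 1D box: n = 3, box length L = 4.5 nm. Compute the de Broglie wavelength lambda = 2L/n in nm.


lambda = 2L / n
= 2 * 4.5 / 3
= 9.0 / 3
= 3.0 nm

3.0


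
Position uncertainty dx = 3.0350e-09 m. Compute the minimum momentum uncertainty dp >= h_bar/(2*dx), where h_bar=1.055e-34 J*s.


dp = h_bar / (2 * dx)
= 1.055e-34 / (2 * 3.0350e-09)
= 1.055e-34 / 6.0700e-09
= 1.7381e-26 kg*m/s

1.7381e-26


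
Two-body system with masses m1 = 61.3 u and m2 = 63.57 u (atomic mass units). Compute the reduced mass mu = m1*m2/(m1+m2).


mu = m1 * m2 / (m1 + m2)
= 61.3 * 63.57 / (61.3 + 63.57)
= 3896.841 / 124.87
= 31.2072 u

31.2072


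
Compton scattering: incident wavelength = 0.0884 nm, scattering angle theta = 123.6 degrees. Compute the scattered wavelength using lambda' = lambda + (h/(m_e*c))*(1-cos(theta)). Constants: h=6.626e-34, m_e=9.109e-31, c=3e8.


Compton wavelength: h/(m_e*c) = 2.4247e-12 m
d_lambda = 2.4247e-12 * (1 - cos(123.6 deg))
= 2.4247e-12 * 1.553392
= 3.7665e-12 m = 0.003767 nm
lambda' = 0.0884 + 0.003767
= 0.092167 nm

0.092167


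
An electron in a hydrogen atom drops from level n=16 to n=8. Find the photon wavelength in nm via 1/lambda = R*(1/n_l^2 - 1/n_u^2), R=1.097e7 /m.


1/lambda = R * (1/n_l^2 - 1/n_u^2)
= 1.097e7 * (1/8^2 - 1/16^2)
= 1.097e7 * (0.015625 - 0.003906)
= 1.097e7 * 0.011719
= 1.2855e+05 /m
lambda = 1 / 1.2855e+05 = 7778.7906 nm

7778.7906


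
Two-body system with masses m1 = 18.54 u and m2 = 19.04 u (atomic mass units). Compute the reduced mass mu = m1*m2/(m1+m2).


mu = m1 * m2 / (m1 + m2)
= 18.54 * 19.04 / (18.54 + 19.04)
= 353.0016 / 37.58
= 9.3933 u

9.3933


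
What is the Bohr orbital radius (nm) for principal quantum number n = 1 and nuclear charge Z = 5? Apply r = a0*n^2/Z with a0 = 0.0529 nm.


r = a0 * n^2 / Z
= 0.0529 * 1^2 / 5
= 0.0529 * 1 / 5
= 0.0106 nm

0.0106


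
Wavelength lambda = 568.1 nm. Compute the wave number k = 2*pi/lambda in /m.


k = 2 * pi / lambda
= 6.2832 / (568.1e-9)
= 6.2832 / 5.6810e-07
= 1.1060e+07 /m

1.1060e+07


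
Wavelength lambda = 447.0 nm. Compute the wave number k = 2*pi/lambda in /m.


k = 2 * pi / lambda
= 6.2832 / (447.0e-9)
= 6.2832 / 4.4700e-07
= 1.4056e+07 /m

1.4056e+07


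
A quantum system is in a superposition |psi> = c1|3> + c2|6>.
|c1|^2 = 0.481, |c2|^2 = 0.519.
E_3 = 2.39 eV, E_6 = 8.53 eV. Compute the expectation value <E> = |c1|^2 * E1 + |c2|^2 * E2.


<E> = |c1|^2 * E1 + |c2|^2 * E2
= 0.481 * 2.39 + 0.519 * 8.53
= 1.1496 + 4.4271
= 5.5767 eV

5.5767


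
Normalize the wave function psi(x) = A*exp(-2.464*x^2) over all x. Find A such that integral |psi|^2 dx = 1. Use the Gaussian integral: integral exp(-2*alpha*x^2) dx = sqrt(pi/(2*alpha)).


integral |psi|^2 dx = A^2 * sqrt(pi/(2*alpha)) = 1
A^2 = sqrt(2*alpha/pi)
= sqrt(2 * 2.464 / pi)
= 1.25245
A = sqrt(1.25245)
= 1.1191

1.1191


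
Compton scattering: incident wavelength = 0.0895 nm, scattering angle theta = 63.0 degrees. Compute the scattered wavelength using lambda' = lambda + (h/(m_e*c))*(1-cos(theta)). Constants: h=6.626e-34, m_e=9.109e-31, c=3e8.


Compton wavelength: h/(m_e*c) = 2.4247e-12 m
d_lambda = 2.4247e-12 * (1 - cos(63.0 deg))
= 2.4247e-12 * 0.54601
= 1.3239e-12 m = 0.001324 nm
lambda' = 0.0895 + 0.001324
= 0.090824 nm

0.090824
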